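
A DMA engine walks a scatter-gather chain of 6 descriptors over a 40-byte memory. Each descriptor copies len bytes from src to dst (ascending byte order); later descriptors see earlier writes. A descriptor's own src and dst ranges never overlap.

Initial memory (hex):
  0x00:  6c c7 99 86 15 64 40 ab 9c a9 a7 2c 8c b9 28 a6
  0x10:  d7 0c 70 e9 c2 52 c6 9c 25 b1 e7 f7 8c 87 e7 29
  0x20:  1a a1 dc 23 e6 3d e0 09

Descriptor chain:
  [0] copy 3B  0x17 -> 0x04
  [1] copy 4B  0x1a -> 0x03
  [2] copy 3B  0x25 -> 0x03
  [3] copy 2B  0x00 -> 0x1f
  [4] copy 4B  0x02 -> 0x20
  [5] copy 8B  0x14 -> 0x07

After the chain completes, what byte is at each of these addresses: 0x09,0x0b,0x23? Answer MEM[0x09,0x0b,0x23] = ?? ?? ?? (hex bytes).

MEM[0x09,0x0b,0x23] = c6 25 09

#0 dst[0x04+3] := {0x9c,0x25,0xb1}
#1 dst[0x03+4] := {0xe7,0xf7,0x8c,0x87}
#2 dst[0x03+3] := {0x3d,0xe0,0x09}
#3 dst[0x1f+2] := {0x6c,0xc7}
#4 dst[0x20+4] := {0x99,0x3d,0xe0,0x09}
#5 dst[0x07+8] := {0xc2,0x52,0xc6,0x9c,0x25,0xb1,0xe7,0xf7}
query mem[0x09]=0xc6, mem[0x0b]=0x25, mem[0x23]=0x09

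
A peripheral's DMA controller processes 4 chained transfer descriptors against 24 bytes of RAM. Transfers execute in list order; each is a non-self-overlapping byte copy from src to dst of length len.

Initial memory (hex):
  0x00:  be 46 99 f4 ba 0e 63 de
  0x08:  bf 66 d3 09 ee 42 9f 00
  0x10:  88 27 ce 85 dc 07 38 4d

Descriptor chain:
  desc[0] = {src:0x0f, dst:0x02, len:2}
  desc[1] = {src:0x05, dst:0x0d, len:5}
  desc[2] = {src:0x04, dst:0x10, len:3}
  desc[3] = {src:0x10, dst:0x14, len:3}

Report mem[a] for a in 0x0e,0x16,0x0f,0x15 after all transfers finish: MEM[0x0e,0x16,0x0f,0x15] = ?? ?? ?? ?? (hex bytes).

MEM[0x0e,0x16,0x0f,0x15] = 63 63 de 0e

D0: mem[0x02..0x03] <- [00 88]
D1: mem[0x0d..0x11] <- [0e 63 de bf 66]
D2: mem[0x10..0x12] <- [ba 0e 63]
D3: mem[0x14..0x16] <- [ba 0e 63]
query mem[0x0e]=0x63, mem[0x16]=0x63, mem[0x0f]=0xde, mem[0x15]=0x0e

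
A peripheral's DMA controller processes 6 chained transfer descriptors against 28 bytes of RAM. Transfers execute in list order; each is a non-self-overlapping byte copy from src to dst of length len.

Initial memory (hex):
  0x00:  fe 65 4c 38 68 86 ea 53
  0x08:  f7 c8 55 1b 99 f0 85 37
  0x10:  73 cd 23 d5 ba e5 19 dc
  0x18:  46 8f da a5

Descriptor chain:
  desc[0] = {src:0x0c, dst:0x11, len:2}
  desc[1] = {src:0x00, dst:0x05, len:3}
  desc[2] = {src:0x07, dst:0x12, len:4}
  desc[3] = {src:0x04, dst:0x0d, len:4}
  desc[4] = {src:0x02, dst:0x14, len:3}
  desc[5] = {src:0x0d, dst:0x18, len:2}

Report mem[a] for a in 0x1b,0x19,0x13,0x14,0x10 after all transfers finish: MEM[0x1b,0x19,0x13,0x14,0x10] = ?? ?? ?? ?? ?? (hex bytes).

MEM[0x1b,0x19,0x13,0x14,0x10] = a5 fe f7 4c 4c

[0] 0x0c->0x11 len=2 : 99 f0
[1] 0x00->0x05 len=3 : fe 65 4c
[2] 0x07->0x12 len=4 : 4c f7 c8 55
[3] 0x04->0x0d len=4 : 68 fe 65 4c
[4] 0x02->0x14 len=3 : 4c 38 68
[5] 0x0d->0x18 len=2 : 68 fe
query mem[0x1b]=0xa5, mem[0x19]=0xfe, mem[0x13]=0xf7, mem[0x14]=0x4c, mem[0x10]=0x4c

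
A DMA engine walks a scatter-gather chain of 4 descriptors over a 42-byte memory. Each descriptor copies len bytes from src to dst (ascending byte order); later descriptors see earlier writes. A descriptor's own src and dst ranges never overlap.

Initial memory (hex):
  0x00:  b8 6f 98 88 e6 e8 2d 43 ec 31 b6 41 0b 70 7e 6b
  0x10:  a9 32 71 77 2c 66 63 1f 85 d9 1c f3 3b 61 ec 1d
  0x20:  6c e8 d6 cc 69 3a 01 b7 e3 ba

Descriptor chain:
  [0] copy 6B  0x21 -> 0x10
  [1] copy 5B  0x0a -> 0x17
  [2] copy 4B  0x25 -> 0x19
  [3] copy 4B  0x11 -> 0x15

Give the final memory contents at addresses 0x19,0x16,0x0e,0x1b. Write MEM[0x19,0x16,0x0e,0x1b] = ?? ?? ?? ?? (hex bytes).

MEM[0x19,0x16,0x0e,0x1b] = 3a cc 7e b7

D0: mem[0x10..0x15] <- [e8 d6 cc 69 3a 01]
D1: mem[0x17..0x1b] <- [b6 41 0b 70 7e]
D2: mem[0x19..0x1c] <- [3a 01 b7 e3]
D3: mem[0x15..0x18] <- [d6 cc 69 3a]
query mem[0x19]=0x3a, mem[0x16]=0xcc, mem[0x0e]=0x7e, mem[0x1b]=0xb7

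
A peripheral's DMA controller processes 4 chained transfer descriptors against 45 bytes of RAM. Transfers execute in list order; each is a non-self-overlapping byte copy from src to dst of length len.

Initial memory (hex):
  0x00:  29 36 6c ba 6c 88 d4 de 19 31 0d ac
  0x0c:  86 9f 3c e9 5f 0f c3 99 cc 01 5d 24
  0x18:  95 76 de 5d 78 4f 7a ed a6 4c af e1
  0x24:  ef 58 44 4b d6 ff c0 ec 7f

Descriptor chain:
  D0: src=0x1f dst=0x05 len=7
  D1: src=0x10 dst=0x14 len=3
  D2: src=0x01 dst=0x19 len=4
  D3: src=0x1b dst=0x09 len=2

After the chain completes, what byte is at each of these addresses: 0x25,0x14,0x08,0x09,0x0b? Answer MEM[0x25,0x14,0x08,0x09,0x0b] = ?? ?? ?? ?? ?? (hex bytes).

MEM[0x25,0x14,0x08,0x09,0x0b] = 58 5f af ba 58

  after D0: wrote 7B at 0x05 = eda64cafe1ef58
  after D1: wrote 3B at 0x14 = 5f0fc3
  after D2: wrote 4B at 0x19 = 366cba6c
  after D3: wrote 2B at 0x09 = ba6c
query mem[0x25]=0x58, mem[0x14]=0x5f, mem[0x08]=0xaf, mem[0x09]=0xba, mem[0x0b]=0x58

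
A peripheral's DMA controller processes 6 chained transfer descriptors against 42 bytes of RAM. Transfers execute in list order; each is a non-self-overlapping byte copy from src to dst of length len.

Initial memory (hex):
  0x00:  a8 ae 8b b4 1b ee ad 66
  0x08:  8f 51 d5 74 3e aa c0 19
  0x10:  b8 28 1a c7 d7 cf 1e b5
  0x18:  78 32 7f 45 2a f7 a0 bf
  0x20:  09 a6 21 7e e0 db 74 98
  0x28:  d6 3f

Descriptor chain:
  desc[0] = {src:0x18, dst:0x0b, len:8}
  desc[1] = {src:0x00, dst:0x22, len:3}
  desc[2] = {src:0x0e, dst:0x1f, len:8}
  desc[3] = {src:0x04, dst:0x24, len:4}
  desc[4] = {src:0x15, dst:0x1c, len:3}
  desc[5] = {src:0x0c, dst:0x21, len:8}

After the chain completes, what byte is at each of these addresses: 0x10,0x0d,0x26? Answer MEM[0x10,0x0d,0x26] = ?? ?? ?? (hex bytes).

MEM[0x10,0x0d,0x26] = f7 7f a0

#0 dst[0x0b+8] := {0x78,0x32,0x7f,0x45,0x2a,0xf7,0xa0,0xbf}
#1 dst[0x22+3] := {0xa8,0xae,0x8b}
#2 dst[0x1f+8] := {0x45,0x2a,0xf7,0xa0,0xbf,0xc7,0xd7,0xcf}
#3 dst[0x24+4] := {0x1b,0xee,0xad,0x66}
#4 dst[0x1c+3] := {0xcf,0x1e,0xb5}
#5 dst[0x21+8] := {0x32,0x7f,0x45,0x2a,0xf7,0xa0,0xbf,0xc7}
query mem[0x10]=0xf7, mem[0x0d]=0x7f, mem[0x26]=0xa0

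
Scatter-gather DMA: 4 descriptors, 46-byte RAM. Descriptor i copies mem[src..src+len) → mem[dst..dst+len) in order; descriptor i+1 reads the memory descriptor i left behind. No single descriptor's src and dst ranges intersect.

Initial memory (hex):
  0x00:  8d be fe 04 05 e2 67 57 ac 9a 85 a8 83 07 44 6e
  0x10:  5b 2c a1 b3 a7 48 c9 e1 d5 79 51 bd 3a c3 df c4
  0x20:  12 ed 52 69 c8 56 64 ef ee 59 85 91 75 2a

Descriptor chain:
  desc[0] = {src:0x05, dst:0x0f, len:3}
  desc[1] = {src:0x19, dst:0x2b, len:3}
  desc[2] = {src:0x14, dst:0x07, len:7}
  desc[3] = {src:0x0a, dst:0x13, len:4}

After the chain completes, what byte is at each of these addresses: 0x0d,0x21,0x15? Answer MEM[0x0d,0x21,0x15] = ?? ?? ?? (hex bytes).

MEM[0x0d,0x21,0x15] = 51 ed 79

  after D0: wrote 3B at 0x0f = e26757
  after D1: wrote 3B at 0x2b = 7951bd
  after D2: wrote 7B at 0x07 = a748c9e1d57951
  after D3: wrote 4B at 0x13 = e1d57951
query mem[0x0d]=0x51, mem[0x21]=0xed, mem[0x15]=0x79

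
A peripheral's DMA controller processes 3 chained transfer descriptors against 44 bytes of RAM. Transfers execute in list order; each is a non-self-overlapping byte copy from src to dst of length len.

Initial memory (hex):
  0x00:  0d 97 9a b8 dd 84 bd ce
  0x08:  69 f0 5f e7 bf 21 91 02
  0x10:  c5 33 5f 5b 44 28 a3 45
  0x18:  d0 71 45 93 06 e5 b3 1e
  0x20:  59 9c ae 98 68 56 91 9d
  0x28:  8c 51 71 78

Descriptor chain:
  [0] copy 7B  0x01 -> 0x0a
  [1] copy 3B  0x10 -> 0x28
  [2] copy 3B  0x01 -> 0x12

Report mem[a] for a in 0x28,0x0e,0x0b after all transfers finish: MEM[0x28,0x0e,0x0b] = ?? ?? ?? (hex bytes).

[0] 0x01->0x0a len=7 : 97 9a b8 dd 84 bd ce
[1] 0x10->0x28 len=3 : ce 33 5f
[2] 0x01->0x12 len=3 : 97 9a b8
query mem[0x28]=0xce, mem[0x0e]=0x84, mem[0x0b]=0x9a

MEM[0x28,0x0e,0x0b] = ce 84 9a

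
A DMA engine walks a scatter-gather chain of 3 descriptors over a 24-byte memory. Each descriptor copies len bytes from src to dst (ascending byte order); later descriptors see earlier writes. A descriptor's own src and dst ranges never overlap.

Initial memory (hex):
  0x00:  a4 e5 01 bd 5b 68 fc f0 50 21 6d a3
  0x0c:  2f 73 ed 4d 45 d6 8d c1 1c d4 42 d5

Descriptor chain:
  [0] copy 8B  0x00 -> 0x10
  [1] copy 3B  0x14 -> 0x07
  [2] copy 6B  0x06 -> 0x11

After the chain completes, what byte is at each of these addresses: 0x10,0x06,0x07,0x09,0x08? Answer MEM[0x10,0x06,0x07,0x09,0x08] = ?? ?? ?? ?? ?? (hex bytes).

MEM[0x10,0x06,0x07,0x09,0x08] = a4 fc 5b fc 68

#0 dst[0x10+8] := {0xa4,0xe5,0x01,0xbd,0x5b,0x68,0xfc,0xf0}
#1 dst[0x07+3] := {0x5b,0x68,0xfc}
#2 dst[0x11+6] := {0xfc,0x5b,0x68,0xfc,0x6d,0xa3}
query mem[0x10]=0xa4, mem[0x06]=0xfc, mem[0x07]=0x5b, mem[0x09]=0xfc, mem[0x08]=0x68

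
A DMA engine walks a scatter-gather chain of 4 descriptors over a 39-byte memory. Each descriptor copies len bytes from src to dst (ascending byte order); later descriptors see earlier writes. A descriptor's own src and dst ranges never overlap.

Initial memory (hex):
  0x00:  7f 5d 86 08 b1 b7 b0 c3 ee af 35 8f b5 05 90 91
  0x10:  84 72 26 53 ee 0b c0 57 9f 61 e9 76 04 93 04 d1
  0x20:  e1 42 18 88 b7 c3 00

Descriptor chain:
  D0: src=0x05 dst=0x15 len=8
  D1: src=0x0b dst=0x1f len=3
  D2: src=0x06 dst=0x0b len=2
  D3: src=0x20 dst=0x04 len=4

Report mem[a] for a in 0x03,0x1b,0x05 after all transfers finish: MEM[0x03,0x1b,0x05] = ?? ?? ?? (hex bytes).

MEM[0x03,0x1b,0x05] = 08 8f 05

D0: mem[0x15..0x1c] <- [b7 b0 c3 ee af 35 8f b5]
D1: mem[0x1f..0x21] <- [8f b5 05]
D2: mem[0x0b..0x0c] <- [b0 c3]
D3: mem[0x04..0x07] <- [b5 05 18 88]
query mem[0x03]=0x08, mem[0x1b]=0x8f, mem[0x05]=0x05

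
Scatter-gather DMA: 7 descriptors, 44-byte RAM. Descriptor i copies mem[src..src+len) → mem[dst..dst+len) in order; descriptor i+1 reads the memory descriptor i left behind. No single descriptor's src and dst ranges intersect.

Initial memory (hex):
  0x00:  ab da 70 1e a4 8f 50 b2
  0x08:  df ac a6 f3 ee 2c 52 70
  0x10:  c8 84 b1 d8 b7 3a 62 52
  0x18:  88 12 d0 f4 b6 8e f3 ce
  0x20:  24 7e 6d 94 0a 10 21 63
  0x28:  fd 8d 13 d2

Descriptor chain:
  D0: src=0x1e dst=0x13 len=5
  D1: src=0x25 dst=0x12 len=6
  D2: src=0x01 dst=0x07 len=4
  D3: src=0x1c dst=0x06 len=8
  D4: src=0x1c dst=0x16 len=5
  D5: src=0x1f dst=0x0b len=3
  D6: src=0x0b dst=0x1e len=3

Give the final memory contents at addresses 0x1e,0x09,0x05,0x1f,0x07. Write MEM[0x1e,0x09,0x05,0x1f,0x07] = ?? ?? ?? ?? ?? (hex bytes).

MEM[0x1e,0x09,0x05,0x1f,0x07] = ce ce 8f 24 8e

#0 dst[0x13+5] := {0xf3,0xce,0x24,0x7e,0x6d}
#1 dst[0x12+6] := {0x10,0x21,0x63,0xfd,0x8d,0x13}
#2 dst[0x07+4] := {0xda,0x70,0x1e,0xa4}
#3 dst[0x06+8] := {0xb6,0x8e,0xf3,0xce,0x24,0x7e,0x6d,0x94}
#4 dst[0x16+5] := {0xb6,0x8e,0xf3,0xce,0x24}
#5 dst[0x0b+3] := {0xce,0x24,0x7e}
#6 dst[0x1e+3] := {0xce,0x24,0x7e}
query mem[0x1e]=0xce, mem[0x09]=0xce, mem[0x05]=0x8f, mem[0x1f]=0x24, mem[0x07]=0x8e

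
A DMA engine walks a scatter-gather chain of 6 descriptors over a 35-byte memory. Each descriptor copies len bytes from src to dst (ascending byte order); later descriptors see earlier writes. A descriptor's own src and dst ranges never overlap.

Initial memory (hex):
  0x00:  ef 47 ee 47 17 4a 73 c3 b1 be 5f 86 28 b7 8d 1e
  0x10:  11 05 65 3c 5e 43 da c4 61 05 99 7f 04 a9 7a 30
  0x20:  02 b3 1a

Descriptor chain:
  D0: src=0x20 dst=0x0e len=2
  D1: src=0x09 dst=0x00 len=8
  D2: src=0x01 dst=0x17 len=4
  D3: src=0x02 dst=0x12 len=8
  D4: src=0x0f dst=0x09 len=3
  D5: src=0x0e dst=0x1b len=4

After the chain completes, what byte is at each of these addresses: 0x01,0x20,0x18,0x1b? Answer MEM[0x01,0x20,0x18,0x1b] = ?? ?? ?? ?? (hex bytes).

  after D0: wrote 2B at 0x0e = 02b3
  after D1: wrote 8B at 0x00 = be5f8628b702b311
  after D2: wrote 4B at 0x17 = 5f8628b7
  after D3: wrote 8B at 0x12 = 8628b702b311b1be
  after D4: wrote 3B at 0x09 = b31105
  after D5: wrote 4B at 0x1b = 02b31105
query mem[0x01]=0x5f, mem[0x20]=0x02, mem[0x18]=0xb1, mem[0x1b]=0x02

MEM[0x01,0x20,0x18,0x1b] = 5f 02 b1 02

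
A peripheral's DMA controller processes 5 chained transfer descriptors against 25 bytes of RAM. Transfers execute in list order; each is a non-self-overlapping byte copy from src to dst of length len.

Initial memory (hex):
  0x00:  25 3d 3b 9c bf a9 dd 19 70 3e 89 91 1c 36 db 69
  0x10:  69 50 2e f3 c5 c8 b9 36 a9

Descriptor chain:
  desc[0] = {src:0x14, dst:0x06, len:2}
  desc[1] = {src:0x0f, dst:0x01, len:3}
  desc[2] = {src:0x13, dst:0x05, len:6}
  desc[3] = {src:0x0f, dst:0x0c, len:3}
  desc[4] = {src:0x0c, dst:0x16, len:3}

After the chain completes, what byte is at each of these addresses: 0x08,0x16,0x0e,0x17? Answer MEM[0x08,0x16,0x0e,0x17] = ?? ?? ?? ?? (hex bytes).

[0] 0x14->0x06 len=2 : c5 c8
[1] 0x0f->0x01 len=3 : 69 69 50
[2] 0x13->0x05 len=6 : f3 c5 c8 b9 36 a9
[3] 0x0f->0x0c len=3 : 69 69 50
[4] 0x0c->0x16 len=3 : 69 69 50
query mem[0x08]=0xb9, mem[0x16]=0x69, mem[0x0e]=0x50, mem[0x17]=0x69

MEM[0x08,0x16,0x0e,0x17] = b9 69 50 69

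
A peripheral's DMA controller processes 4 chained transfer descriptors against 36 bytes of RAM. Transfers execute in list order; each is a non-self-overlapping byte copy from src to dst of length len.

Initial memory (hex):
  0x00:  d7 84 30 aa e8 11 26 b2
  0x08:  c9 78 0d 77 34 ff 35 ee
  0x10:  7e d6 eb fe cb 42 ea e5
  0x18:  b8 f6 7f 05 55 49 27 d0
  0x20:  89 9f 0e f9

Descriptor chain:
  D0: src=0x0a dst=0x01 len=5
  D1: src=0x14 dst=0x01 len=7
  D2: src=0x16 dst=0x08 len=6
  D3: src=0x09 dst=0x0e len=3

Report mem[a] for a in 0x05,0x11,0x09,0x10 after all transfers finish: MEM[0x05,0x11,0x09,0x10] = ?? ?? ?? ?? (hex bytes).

MEM[0x05,0x11,0x09,0x10] = b8 d6 e5 f6

D0: mem[0x01..0x05] <- [0d 77 34 ff 35]
D1: mem[0x01..0x07] <- [cb 42 ea e5 b8 f6 7f]
D2: mem[0x08..0x0d] <- [ea e5 b8 f6 7f 05]
D3: mem[0x0e..0x10] <- [e5 b8 f6]
query mem[0x05]=0xb8, mem[0x11]=0xd6, mem[0x09]=0xe5, mem[0x10]=0xf6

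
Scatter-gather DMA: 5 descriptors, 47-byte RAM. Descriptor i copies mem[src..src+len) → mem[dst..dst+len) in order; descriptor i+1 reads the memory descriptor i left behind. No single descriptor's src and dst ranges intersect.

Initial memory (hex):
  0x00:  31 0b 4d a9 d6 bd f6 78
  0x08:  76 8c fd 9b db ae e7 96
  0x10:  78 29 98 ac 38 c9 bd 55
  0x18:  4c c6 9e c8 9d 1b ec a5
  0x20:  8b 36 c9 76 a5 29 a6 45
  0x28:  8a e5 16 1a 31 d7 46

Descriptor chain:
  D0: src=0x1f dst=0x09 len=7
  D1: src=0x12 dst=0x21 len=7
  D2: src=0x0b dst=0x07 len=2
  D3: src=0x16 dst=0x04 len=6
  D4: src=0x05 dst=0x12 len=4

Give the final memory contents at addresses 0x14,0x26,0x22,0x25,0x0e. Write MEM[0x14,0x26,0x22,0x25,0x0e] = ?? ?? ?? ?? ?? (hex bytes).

  after D0: wrote 7B at 0x09 = a58b36c976a529
  after D1: wrote 7B at 0x21 = 98ac38c9bd554c
  after D2: wrote 2B at 0x07 = 36c9
  after D3: wrote 6B at 0x04 = bd554cc69ec8
  after D4: wrote 4B at 0x12 = 554cc69e
query mem[0x14]=0xc6, mem[0x26]=0x55, mem[0x22]=0xac, mem[0x25]=0xbd, mem[0x0e]=0xa5

MEM[0x14,0x26,0x22,0x25,0x0e] = c6 55 ac bd a5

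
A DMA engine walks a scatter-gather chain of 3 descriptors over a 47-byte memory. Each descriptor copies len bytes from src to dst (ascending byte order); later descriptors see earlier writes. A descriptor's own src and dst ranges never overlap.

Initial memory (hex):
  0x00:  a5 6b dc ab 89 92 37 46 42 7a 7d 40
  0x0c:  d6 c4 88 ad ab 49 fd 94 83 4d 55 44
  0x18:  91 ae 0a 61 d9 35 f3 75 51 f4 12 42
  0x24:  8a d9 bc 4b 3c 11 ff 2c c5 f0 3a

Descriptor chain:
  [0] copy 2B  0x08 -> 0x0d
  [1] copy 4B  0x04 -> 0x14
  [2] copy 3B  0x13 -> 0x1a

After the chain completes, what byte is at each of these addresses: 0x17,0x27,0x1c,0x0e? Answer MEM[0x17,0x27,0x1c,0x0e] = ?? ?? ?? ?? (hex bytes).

MEM[0x17,0x27,0x1c,0x0e] = 46 4b 92 7a

D0: mem[0x0d..0x0e] <- [42 7a]
D1: mem[0x14..0x17] <- [89 92 37 46]
D2: mem[0x1a..0x1c] <- [94 89 92]
query mem[0x17]=0x46, mem[0x27]=0x4b, mem[0x1c]=0x92, mem[0x0e]=0x7a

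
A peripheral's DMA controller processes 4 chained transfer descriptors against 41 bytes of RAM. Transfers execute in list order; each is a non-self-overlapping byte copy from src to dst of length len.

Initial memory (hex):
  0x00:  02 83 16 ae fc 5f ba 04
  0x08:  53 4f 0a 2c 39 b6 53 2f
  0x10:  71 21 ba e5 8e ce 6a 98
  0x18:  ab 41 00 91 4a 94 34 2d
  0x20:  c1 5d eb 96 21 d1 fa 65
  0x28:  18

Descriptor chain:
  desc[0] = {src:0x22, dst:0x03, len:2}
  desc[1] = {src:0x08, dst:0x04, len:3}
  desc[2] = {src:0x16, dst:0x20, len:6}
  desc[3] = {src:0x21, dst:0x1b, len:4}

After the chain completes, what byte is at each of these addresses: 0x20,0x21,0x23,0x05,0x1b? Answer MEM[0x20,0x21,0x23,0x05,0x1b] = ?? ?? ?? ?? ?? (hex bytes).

MEM[0x20,0x21,0x23,0x05,0x1b] = 6a 98 41 4f 98

[0] 0x22->0x03 len=2 : eb 96
[1] 0x08->0x04 len=3 : 53 4f 0a
[2] 0x16->0x20 len=6 : 6a 98 ab 41 00 91
[3] 0x21->0x1b len=4 : 98 ab 41 00
query mem[0x20]=0x6a, mem[0x21]=0x98, mem[0x23]=0x41, mem[0x05]=0x4f, mem[0x1b]=0x98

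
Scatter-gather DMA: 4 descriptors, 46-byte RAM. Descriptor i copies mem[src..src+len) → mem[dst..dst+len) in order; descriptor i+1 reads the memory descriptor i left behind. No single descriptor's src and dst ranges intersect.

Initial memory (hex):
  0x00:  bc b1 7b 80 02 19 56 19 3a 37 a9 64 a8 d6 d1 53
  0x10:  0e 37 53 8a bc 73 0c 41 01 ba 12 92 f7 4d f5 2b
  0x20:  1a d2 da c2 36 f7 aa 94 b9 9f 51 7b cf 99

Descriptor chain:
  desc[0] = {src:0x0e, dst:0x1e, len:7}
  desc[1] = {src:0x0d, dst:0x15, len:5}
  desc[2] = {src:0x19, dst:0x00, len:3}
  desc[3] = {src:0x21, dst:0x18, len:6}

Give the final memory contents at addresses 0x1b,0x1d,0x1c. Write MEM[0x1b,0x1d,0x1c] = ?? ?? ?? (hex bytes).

[0] 0x0e->0x1e len=7 : d1 53 0e 37 53 8a bc
[1] 0x0d->0x15 len=5 : d6 d1 53 0e 37
[2] 0x19->0x00 len=3 : 37 12 92
[3] 0x21->0x18 len=6 : 37 53 8a bc f7 aa
query mem[0x1b]=0xbc, mem[0x1d]=0xaa, mem[0x1c]=0xf7

MEM[0x1b,0x1d,0x1c] = bc aa f7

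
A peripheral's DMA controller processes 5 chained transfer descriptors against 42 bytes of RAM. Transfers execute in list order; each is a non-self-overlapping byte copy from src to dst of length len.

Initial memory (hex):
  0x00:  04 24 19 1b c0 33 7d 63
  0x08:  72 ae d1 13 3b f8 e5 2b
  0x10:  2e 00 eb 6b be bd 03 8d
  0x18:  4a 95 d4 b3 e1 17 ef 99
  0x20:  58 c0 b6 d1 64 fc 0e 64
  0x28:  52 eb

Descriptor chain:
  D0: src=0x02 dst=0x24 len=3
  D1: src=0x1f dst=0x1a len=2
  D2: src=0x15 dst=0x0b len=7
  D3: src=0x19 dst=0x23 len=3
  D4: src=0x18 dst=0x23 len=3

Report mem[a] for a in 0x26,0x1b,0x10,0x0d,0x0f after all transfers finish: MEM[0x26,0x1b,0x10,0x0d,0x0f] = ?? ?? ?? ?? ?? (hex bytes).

  after D0: wrote 3B at 0x24 = 191bc0
  after D1: wrote 2B at 0x1a = 9958
  after D2: wrote 7B at 0x0b = bd038d4a959958
  after D3: wrote 3B at 0x23 = 959958
  after D4: wrote 3B at 0x23 = 4a9599
query mem[0x26]=0xc0, mem[0x1b]=0x58, mem[0x10]=0x99, mem[0x0d]=0x8d, mem[0x0f]=0x95

MEM[0x26,0x1b,0x10,0x0d,0x0f] = c0 58 99 8d 95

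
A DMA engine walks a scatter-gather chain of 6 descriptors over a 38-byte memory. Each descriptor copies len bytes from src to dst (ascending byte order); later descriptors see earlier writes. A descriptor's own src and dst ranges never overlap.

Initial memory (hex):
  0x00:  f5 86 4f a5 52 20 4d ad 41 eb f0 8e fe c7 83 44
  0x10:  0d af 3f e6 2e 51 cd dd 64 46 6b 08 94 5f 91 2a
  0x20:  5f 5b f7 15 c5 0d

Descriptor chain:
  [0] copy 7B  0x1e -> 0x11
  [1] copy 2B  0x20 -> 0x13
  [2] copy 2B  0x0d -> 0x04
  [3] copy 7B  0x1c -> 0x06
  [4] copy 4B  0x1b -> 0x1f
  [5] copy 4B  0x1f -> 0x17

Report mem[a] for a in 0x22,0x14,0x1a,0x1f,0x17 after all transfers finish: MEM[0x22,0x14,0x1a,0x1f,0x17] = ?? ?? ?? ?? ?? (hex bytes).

MEM[0x22,0x14,0x1a,0x1f,0x17] = 91 5b 91 08 08

#0 dst[0x11+7] := {0x91,0x2a,0x5f,0x5b,0xf7,0x15,0xc5}
#1 dst[0x13+2] := {0x5f,0x5b}
#2 dst[0x04+2] := {0xc7,0x83}
#3 dst[0x06+7] := {0x94,0x5f,0x91,0x2a,0x5f,0x5b,0xf7}
#4 dst[0x1f+4] := {0x08,0x94,0x5f,0x91}
#5 dst[0x17+4] := {0x08,0x94,0x5f,0x91}
query mem[0x22]=0x91, mem[0x14]=0x5b, mem[0x1a]=0x91, mem[0x1f]=0x08, mem[0x17]=0x08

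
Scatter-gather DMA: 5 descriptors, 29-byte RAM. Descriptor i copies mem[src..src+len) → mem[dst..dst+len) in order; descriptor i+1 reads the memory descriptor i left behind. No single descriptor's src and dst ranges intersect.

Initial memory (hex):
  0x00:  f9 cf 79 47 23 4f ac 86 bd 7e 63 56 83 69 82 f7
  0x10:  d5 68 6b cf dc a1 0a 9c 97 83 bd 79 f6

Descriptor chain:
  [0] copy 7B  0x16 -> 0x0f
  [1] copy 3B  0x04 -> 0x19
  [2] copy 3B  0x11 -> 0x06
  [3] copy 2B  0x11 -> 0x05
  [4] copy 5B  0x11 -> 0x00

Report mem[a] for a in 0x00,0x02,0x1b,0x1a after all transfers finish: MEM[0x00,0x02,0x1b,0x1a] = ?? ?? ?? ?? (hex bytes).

#0 dst[0x0f+7] := {0x0a,0x9c,0x97,0x83,0xbd,0x79,0xf6}
#1 dst[0x19+3] := {0x23,0x4f,0xac}
#2 dst[0x06+3] := {0x97,0x83,0xbd}
#3 dst[0x05+2] := {0x97,0x83}
#4 dst[0x00+5] := {0x97,0x83,0xbd,0x79,0xf6}
query mem[0x00]=0x97, mem[0x02]=0xbd, mem[0x1b]=0xac, mem[0x1a]=0x4f

MEM[0x00,0x02,0x1b,0x1a] = 97 bd ac 4f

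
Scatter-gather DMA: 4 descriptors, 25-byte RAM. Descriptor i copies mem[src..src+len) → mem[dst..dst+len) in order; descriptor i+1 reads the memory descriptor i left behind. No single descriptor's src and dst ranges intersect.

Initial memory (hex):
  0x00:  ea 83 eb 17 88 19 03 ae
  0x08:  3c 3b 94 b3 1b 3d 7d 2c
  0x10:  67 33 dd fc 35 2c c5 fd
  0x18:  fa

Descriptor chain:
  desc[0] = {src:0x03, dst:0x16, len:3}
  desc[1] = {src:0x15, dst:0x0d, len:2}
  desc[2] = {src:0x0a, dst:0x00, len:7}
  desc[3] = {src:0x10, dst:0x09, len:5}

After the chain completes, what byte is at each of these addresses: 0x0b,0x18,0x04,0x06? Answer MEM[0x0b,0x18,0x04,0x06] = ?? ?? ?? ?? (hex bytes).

[0] 0x03->0x16 len=3 : 17 88 19
[1] 0x15->0x0d len=2 : 2c 17
[2] 0x0a->0x00 len=7 : 94 b3 1b 2c 17 2c 67
[3] 0x10->0x09 len=5 : 67 33 dd fc 35
query mem[0x0b]=0xdd, mem[0x18]=0x19, mem[0x04]=0x17, mem[0x06]=0x67

MEM[0x0b,0x18,0x04,0x06] = dd 19 17 67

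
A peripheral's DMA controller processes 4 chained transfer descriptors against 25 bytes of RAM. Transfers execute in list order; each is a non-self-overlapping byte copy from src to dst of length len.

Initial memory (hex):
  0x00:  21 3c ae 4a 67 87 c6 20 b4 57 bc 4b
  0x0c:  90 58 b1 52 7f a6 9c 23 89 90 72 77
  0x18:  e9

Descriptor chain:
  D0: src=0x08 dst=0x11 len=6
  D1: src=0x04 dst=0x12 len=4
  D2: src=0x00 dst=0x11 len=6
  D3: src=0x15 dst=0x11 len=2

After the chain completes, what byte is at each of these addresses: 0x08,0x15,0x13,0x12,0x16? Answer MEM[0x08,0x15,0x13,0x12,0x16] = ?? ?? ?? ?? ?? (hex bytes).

#0 dst[0x11+6] := {0xb4,0x57,0xbc,0x4b,0x90,0x58}
#1 dst[0x12+4] := {0x67,0x87,0xc6,0x20}
#2 dst[0x11+6] := {0x21,0x3c,0xae,0x4a,0x67,0x87}
#3 dst[0x11+2] := {0x67,0x87}
query mem[0x08]=0xb4, mem[0x15]=0x67, mem[0x13]=0xae, mem[0x12]=0x87, mem[0x16]=0x87

MEM[0x08,0x15,0x13,0x12,0x16] = b4 67 ae 87 87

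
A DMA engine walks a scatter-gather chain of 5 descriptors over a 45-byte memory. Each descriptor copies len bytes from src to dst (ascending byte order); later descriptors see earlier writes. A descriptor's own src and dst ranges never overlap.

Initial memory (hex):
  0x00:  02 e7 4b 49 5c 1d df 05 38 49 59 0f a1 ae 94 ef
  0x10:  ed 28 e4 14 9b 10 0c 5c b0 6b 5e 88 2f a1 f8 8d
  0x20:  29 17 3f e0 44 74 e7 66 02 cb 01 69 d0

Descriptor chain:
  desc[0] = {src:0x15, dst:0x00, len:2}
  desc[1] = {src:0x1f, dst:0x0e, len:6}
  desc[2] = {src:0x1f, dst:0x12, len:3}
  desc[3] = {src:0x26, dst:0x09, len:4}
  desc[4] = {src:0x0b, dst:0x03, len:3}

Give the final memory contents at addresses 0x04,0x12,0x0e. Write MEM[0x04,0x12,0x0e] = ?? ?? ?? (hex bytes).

MEM[0x04,0x12,0x0e] = cb 8d 8d

[0] 0x15->0x00 len=2 : 10 0c
[1] 0x1f->0x0e len=6 : 8d 29 17 3f e0 44
[2] 0x1f->0x12 len=3 : 8d 29 17
[3] 0x26->0x09 len=4 : e7 66 02 cb
[4] 0x0b->0x03 len=3 : 02 cb ae
query mem[0x04]=0xcb, mem[0x12]=0x8d, mem[0x0e]=0x8d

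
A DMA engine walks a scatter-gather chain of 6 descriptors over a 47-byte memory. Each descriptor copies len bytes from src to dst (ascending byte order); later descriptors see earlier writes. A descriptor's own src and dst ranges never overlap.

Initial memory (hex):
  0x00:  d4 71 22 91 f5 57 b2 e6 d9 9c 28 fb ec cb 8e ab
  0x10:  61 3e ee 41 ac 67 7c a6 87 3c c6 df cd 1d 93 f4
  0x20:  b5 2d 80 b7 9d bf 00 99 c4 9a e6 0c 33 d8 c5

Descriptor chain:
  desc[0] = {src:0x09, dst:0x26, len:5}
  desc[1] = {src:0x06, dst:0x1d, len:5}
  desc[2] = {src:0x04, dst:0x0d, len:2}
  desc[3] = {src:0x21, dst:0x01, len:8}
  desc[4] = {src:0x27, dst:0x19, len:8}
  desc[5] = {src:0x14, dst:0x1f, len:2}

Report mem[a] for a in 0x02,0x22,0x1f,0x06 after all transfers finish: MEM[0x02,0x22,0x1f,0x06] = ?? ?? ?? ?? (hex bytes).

MEM[0x02,0x22,0x1f,0x06] = 80 80 ac 9c

[0] 0x09->0x26 len=5 : 9c 28 fb ec cb
[1] 0x06->0x1d len=5 : b2 e6 d9 9c 28
[2] 0x04->0x0d len=2 : f5 57
[3] 0x21->0x01 len=8 : 28 80 b7 9d bf 9c 28 fb
[4] 0x27->0x19 len=8 : 28 fb ec cb 0c 33 d8 c5
[5] 0x14->0x1f len=2 : ac 67
query mem[0x02]=0x80, mem[0x22]=0x80, mem[0x1f]=0xac, mem[0x06]=0x9c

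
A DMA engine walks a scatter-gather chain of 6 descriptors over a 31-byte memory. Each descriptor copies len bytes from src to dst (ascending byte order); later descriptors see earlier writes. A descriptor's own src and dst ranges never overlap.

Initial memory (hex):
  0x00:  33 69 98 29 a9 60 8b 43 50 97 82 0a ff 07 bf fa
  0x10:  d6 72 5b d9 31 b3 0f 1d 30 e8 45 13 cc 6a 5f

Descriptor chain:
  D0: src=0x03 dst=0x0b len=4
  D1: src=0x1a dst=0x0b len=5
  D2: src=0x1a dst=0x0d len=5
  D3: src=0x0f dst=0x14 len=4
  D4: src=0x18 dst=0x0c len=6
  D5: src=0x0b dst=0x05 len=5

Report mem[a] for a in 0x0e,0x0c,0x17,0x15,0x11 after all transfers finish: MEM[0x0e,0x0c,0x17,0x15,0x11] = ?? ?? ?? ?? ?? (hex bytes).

MEM[0x0e,0x0c,0x17,0x15,0x11] = 45 30 5b 6a 6a

  after D0: wrote 4B at 0x0b = 29a9608b
  after D1: wrote 5B at 0x0b = 4513cc6a5f
  after D2: wrote 5B at 0x0d = 4513cc6a5f
  after D3: wrote 4B at 0x14 = cc6a5f5b
  after D4: wrote 6B at 0x0c = 30e84513cc6a
  after D5: wrote 5B at 0x05 = 4530e84513
query mem[0x0e]=0x45, mem[0x0c]=0x30, mem[0x17]=0x5b, mem[0x15]=0x6a, mem[0x11]=0x6a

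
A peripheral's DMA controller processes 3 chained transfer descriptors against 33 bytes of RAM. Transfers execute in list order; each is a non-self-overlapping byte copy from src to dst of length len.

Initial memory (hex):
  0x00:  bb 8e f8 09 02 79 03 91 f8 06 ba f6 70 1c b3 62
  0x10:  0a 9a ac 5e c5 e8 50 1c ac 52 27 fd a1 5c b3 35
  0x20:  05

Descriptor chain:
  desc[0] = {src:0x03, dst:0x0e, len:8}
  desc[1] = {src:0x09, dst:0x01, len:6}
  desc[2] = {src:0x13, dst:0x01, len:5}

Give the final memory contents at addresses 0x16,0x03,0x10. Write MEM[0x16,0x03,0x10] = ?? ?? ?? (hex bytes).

[0] 0x03->0x0e len=8 : 09 02 79 03 91 f8 06 ba
[1] 0x09->0x01 len=6 : 06 ba f6 70 1c 09
[2] 0x13->0x01 len=5 : f8 06 ba 50 1c
query mem[0x16]=0x50, mem[0x03]=0xba, mem[0x10]=0x79

MEM[0x16,0x03,0x10] = 50 ba 79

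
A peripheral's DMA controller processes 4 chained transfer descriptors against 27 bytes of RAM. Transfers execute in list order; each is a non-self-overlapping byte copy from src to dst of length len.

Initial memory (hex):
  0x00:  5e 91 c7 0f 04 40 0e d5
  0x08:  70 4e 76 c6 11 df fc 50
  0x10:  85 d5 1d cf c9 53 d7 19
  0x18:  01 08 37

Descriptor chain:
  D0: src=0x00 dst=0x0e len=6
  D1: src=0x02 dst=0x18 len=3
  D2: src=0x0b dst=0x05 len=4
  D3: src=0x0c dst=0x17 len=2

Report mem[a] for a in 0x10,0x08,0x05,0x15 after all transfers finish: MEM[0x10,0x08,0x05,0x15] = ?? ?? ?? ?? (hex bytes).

#0 dst[0x0e+6] := {0x5e,0x91,0xc7,0x0f,0x04,0x40}
#1 dst[0x18+3] := {0xc7,0x0f,0x04}
#2 dst[0x05+4] := {0xc6,0x11,0xdf,0x5e}
#3 dst[0x17+2] := {0x11,0xdf}
query mem[0x10]=0xc7, mem[0x08]=0x5e, mem[0x05]=0xc6, mem[0x15]=0x53

MEM[0x10,0x08,0x05,0x15] = c7 5e c6 53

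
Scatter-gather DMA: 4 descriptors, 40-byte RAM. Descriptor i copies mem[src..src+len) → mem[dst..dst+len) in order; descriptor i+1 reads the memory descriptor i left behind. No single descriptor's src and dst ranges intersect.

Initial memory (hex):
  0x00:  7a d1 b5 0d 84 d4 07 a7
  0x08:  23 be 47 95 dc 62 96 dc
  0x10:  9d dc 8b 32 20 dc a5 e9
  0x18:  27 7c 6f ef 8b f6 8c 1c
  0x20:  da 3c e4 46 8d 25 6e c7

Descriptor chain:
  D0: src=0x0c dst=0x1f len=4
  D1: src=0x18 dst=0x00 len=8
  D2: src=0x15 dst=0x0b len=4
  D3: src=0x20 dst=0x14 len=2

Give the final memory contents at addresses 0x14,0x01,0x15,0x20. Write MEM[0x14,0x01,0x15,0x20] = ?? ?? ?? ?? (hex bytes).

MEM[0x14,0x01,0x15,0x20] = 62 7c 96 62

  after D0: wrote 4B at 0x1f = dc6296dc
  after D1: wrote 8B at 0x00 = 277c6fef8bf68cdc
  after D2: wrote 4B at 0x0b = dca5e927
  after D3: wrote 2B at 0x14 = 6296
query mem[0x14]=0x62, mem[0x01]=0x7c, mem[0x15]=0x96, mem[0x20]=0x62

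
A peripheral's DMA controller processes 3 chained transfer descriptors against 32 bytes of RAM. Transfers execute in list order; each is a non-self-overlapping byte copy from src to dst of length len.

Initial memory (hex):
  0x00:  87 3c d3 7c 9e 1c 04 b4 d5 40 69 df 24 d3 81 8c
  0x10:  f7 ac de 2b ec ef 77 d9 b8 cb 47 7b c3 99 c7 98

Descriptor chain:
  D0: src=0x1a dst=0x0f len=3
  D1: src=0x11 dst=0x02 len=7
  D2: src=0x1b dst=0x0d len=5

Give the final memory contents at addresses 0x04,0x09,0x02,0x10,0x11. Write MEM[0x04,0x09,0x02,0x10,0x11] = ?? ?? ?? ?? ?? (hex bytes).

[0] 0x1a->0x0f len=3 : 47 7b c3
[1] 0x11->0x02 len=7 : c3 de 2b ec ef 77 d9
[2] 0x1b->0x0d len=5 : 7b c3 99 c7 98
query mem[0x04]=0x2b, mem[0x09]=0x40, mem[0x02]=0xc3, mem[0x10]=0xc7, mem[0x11]=0x98

MEM[0x04,0x09,0x02,0x10,0x11] = 2b 40 c3 c7 98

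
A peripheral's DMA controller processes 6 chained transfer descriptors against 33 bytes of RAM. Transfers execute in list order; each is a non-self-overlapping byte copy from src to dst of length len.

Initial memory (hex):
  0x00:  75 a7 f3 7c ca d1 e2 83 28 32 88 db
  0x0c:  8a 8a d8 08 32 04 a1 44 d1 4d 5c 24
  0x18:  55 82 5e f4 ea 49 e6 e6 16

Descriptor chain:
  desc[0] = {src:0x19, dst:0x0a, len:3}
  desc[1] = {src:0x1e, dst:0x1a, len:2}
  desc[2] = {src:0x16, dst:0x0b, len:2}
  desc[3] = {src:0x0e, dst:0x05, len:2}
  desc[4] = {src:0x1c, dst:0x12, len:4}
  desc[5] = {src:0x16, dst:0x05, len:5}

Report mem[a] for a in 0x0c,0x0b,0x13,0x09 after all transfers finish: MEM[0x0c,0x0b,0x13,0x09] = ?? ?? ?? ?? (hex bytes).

MEM[0x0c,0x0b,0x13,0x09] = 24 5c 49 e6

D0: mem[0x0a..0x0c] <- [82 5e f4]
D1: mem[0x1a..0x1b] <- [e6 e6]
D2: mem[0x0b..0x0c] <- [5c 24]
D3: mem[0x05..0x06] <- [d8 08]
D4: mem[0x12..0x15] <- [ea 49 e6 e6]
D5: mem[0x05..0x09] <- [5c 24 55 82 e6]
query mem[0x0c]=0x24, mem[0x0b]=0x5c, mem[0x13]=0x49, mem[0x09]=0xe6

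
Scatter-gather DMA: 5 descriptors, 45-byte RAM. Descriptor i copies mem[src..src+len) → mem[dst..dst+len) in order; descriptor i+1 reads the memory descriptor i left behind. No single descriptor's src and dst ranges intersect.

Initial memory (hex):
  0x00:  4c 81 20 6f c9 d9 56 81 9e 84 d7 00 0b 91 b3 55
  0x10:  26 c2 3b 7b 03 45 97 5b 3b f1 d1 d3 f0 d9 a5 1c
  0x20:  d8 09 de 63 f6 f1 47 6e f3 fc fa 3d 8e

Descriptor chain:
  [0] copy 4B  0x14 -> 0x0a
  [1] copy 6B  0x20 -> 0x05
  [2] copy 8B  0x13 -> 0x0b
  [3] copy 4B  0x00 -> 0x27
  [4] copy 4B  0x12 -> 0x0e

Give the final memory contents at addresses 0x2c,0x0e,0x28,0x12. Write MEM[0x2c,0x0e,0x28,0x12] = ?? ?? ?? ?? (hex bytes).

MEM[0x2c,0x0e,0x28,0x12] = 8e d1 81 d1

  after D0: wrote 4B at 0x0a = 0345975b
  after D1: wrote 6B at 0x05 = d809de63f6f1
  after D2: wrote 8B at 0x0b = 7b0345975b3bf1d1
  after D3: wrote 4B at 0x27 = 4c81206f
  after D4: wrote 4B at 0x0e = d17b0345
query mem[0x2c]=0x8e, mem[0x0e]=0xd1, mem[0x28]=0x81, mem[0x12]=0xd1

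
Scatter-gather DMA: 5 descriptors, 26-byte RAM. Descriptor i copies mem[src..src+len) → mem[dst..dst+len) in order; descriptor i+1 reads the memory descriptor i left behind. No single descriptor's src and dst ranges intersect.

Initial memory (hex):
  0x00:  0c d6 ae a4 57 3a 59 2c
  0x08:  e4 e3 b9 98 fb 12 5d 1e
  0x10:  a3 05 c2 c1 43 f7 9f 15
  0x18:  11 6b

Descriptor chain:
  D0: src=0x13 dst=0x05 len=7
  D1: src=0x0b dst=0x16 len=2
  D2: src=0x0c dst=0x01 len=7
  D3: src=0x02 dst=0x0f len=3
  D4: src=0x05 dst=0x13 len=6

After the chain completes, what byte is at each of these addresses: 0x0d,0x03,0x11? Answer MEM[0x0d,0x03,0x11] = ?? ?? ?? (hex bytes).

D0: mem[0x05..0x0b] <- [c1 43 f7 9f 15 11 6b]
D1: mem[0x16..0x17] <- [6b fb]
D2: mem[0x01..0x07] <- [fb 12 5d 1e a3 05 c2]
D3: mem[0x0f..0x11] <- [12 5d 1e]
D4: mem[0x13..0x18] <- [a3 05 c2 9f 15 11]
query mem[0x0d]=0x12, mem[0x03]=0x5d, mem[0x11]=0x1e

MEM[0x0d,0x03,0x11] = 12 5d 1e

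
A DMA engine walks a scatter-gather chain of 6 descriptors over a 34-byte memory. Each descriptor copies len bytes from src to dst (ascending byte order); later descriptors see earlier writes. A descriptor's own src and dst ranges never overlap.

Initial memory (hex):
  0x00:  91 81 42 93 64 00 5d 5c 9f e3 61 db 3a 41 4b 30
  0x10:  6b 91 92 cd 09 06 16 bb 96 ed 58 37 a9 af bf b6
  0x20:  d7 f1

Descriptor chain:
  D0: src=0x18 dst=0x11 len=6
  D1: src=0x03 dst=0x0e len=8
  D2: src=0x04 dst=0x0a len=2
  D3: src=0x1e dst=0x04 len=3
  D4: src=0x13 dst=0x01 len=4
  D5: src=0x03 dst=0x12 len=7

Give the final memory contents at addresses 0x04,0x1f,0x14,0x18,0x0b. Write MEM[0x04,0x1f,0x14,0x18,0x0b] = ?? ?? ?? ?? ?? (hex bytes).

MEM[0x04,0x1f,0x14,0x18,0x0b] = af b6 b6 e3 00

#0 dst[0x11+6] := {0x96,0xed,0x58,0x37,0xa9,0xaf}
#1 dst[0x0e+8] := {0x93,0x64,0x00,0x5d,0x5c,0x9f,0xe3,0x61}
#2 dst[0x0a+2] := {0x64,0x00}
#3 dst[0x04+3] := {0xbf,0xb6,0xd7}
#4 dst[0x01+4] := {0x9f,0xe3,0x61,0xaf}
#5 dst[0x12+7] := {0x61,0xaf,0xb6,0xd7,0x5c,0x9f,0xe3}
query mem[0x04]=0xaf, mem[0x1f]=0xb6, mem[0x14]=0xb6, mem[0x18]=0xe3, mem[0x0b]=0x00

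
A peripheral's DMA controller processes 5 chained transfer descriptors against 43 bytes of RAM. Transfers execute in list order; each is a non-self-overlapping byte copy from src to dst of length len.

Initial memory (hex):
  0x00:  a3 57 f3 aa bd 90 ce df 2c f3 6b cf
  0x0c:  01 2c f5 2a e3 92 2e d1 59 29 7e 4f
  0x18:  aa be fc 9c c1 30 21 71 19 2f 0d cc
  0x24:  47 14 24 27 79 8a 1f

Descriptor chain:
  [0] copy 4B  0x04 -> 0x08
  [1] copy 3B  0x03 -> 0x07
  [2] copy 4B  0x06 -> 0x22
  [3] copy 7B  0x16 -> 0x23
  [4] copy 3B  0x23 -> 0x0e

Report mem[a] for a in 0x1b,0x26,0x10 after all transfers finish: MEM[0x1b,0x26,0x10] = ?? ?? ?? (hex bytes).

#0 dst[0x08+4] := {0xbd,0x90,0xce,0xdf}
#1 dst[0x07+3] := {0xaa,0xbd,0x90}
#2 dst[0x22+4] := {0xce,0xaa,0xbd,0x90}
#3 dst[0x23+7] := {0x7e,0x4f,0xaa,0xbe,0xfc,0x9c,0xc1}
#4 dst[0x0e+3] := {0x7e,0x4f,0xaa}
query mem[0x1b]=0x9c, mem[0x26]=0xbe, mem[0x10]=0xaa

MEM[0x1b,0x26,0x10] = 9c be aa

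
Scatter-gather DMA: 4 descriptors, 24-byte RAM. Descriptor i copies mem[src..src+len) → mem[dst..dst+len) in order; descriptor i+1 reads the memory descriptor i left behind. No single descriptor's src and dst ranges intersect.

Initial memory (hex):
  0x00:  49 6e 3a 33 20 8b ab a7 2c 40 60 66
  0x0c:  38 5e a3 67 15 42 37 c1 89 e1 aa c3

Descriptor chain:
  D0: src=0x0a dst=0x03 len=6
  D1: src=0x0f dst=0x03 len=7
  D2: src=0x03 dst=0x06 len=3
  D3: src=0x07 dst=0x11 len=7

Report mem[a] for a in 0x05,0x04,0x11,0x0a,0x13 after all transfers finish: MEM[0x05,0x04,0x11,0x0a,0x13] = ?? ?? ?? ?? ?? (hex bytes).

MEM[0x05,0x04,0x11,0x0a,0x13] = 42 15 15 60 e1

#0 dst[0x03+6] := {0x60,0x66,0x38,0x5e,0xa3,0x67}
#1 dst[0x03+7] := {0x67,0x15,0x42,0x37,0xc1,0x89,0xe1}
#2 dst[0x06+3] := {0x67,0x15,0x42}
#3 dst[0x11+7] := {0x15,0x42,0xe1,0x60,0x66,0x38,0x5e}
query mem[0x05]=0x42, mem[0x04]=0x15, mem[0x11]=0x15, mem[0x0a]=0x60, mem[0x13]=0xe1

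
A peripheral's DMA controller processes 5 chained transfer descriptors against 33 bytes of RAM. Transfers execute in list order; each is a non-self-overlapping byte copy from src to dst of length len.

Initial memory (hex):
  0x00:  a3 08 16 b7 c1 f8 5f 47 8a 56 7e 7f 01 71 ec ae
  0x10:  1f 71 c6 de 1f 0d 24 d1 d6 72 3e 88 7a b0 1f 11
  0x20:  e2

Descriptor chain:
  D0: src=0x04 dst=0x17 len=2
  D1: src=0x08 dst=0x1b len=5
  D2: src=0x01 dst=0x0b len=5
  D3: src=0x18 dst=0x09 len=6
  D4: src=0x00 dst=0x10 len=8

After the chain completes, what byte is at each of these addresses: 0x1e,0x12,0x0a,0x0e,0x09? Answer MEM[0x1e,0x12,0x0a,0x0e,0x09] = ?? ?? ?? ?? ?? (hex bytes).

[0] 0x04->0x17 len=2 : c1 f8
[1] 0x08->0x1b len=5 : 8a 56 7e 7f 01
[2] 0x01->0x0b len=5 : 08 16 b7 c1 f8
[3] 0x18->0x09 len=6 : f8 72 3e 8a 56 7e
[4] 0x00->0x10 len=8 : a3 08 16 b7 c1 f8 5f 47
query mem[0x1e]=0x7f, mem[0x12]=0x16, mem[0x0a]=0x72, mem[0x0e]=0x7e, mem[0x09]=0xf8

MEM[0x1e,0x12,0x0a,0x0e,0x09] = 7f 16 72 7e f8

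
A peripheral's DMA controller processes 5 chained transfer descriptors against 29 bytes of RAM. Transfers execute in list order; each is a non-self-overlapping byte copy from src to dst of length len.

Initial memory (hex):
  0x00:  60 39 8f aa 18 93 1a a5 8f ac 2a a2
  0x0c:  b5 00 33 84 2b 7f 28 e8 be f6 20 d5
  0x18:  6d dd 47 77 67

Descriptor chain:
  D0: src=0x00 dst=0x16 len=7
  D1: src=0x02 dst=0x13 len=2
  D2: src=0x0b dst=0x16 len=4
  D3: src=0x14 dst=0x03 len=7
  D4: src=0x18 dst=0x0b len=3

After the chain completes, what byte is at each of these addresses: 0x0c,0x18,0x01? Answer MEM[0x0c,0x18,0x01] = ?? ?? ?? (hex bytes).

#0 dst[0x16+7] := {0x60,0x39,0x8f,0xaa,0x18,0x93,0x1a}
#1 dst[0x13+2] := {0x8f,0xaa}
#2 dst[0x16+4] := {0xa2,0xb5,0x00,0x33}
#3 dst[0x03+7] := {0xaa,0xf6,0xa2,0xb5,0x00,0x33,0x18}
#4 dst[0x0b+3] := {0x00,0x33,0x18}
query mem[0x0c]=0x33, mem[0x18]=0x00, mem[0x01]=0x39

MEM[0x0c,0x18,0x01] = 33 00 39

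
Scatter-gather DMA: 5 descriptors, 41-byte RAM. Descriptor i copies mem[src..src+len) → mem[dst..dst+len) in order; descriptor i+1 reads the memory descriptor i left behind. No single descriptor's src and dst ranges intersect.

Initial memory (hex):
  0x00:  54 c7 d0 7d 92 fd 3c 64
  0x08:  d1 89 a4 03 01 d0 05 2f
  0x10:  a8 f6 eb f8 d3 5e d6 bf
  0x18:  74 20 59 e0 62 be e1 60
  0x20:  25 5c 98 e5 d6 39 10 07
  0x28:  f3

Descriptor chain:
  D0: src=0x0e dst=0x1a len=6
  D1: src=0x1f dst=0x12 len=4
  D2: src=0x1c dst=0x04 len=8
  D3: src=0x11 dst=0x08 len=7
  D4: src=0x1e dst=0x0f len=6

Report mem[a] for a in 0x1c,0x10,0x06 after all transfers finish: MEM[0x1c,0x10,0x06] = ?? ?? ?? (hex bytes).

MEM[0x1c,0x10,0x06] = a8 f8 eb

[0] 0x0e->0x1a len=6 : 05 2f a8 f6 eb f8
[1] 0x1f->0x12 len=4 : f8 25 5c 98
[2] 0x1c->0x04 len=8 : a8 f6 eb f8 25 5c 98 e5
[3] 0x11->0x08 len=7 : f6 f8 25 5c 98 d6 bf
[4] 0x1e->0x0f len=6 : eb f8 25 5c 98 e5
query mem[0x1c]=0xa8, mem[0x10]=0xf8, mem[0x06]=0xeb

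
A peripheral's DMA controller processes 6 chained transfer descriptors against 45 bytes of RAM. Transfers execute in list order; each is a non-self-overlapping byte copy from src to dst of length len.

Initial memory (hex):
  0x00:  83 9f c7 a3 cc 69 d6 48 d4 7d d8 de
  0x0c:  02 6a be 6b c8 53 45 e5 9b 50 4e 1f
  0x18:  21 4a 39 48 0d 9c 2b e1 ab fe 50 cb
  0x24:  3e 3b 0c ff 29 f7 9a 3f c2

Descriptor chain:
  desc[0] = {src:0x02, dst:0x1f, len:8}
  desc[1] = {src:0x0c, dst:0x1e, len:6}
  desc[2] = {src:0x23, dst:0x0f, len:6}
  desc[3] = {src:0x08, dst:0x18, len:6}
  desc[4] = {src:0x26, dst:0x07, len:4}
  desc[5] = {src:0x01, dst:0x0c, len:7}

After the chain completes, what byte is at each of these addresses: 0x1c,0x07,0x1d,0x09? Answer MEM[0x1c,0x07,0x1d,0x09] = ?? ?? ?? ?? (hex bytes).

#0 dst[0x1f+8] := {0xc7,0xa3,0xcc,0x69,0xd6,0x48,0xd4,0x7d}
#1 dst[0x1e+6] := {0x02,0x6a,0xbe,0x6b,0xc8,0x53}
#2 dst[0x0f+6] := {0x53,0x48,0xd4,0x7d,0xff,0x29}
#3 dst[0x18+6] := {0xd4,0x7d,0xd8,0xde,0x02,0x6a}
#4 dst[0x07+4] := {0x7d,0xff,0x29,0xf7}
#5 dst[0x0c+7] := {0x9f,0xc7,0xa3,0xcc,0x69,0xd6,0x7d}
query mem[0x1c]=0x02, mem[0x07]=0x7d, mem[0x1d]=0x6a, mem[0x09]=0x29

MEM[0x1c,0x07,0x1d,0x09] = 02 7d 6a 29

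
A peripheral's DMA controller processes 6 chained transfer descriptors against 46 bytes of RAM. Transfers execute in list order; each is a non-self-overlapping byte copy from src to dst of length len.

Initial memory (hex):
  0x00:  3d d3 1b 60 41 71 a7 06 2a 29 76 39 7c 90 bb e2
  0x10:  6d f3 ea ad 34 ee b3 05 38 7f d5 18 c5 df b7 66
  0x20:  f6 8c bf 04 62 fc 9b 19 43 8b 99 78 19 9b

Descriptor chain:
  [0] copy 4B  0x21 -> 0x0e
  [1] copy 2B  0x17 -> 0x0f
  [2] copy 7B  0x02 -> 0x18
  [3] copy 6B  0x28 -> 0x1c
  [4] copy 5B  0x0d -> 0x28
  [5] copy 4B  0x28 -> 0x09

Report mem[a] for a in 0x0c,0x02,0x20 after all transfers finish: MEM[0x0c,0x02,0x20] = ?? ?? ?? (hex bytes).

MEM[0x0c,0x02,0x20] = 38 1b 19

#0 dst[0x0e+4] := {0x8c,0xbf,0x04,0x62}
#1 dst[0x0f+2] := {0x05,0x38}
#2 dst[0x18+7] := {0x1b,0x60,0x41,0x71,0xa7,0x06,0x2a}
#3 dst[0x1c+6] := {0x43,0x8b,0x99,0x78,0x19,0x9b}
#4 dst[0x28+5] := {0x90,0x8c,0x05,0x38,0x62}
#5 dst[0x09+4] := {0x90,0x8c,0x05,0x38}
query mem[0x0c]=0x38, mem[0x02]=0x1b, mem[0x20]=0x19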